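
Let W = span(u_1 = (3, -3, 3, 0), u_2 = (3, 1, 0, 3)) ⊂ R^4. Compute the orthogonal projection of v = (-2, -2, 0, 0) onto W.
proj_W(v) = (-56/53, -40/53, 16/53, -72/53)

Set up U = [u_1 | ... | u_2] ∈ R^(4×2). The projector onto W = col(U) is P = U (U^T U)^(-1) U^T.
Compute U^T U =
  [27, 6]
  [6, 19],
and U^T v = (0, -8).
Solve U^T U · c = U^T v for the coefficients: c = (16/159, -24/53). The projection is proj_W(v) = U c.
Check: (v - proj_W(v)) · u_1 = 0  (should be 0).
Check: (v - proj_W(v)) · u_2 = 0  (should be 0).
Result: proj_W(v) = (-56/53, -40/53, 16/53, -72/53).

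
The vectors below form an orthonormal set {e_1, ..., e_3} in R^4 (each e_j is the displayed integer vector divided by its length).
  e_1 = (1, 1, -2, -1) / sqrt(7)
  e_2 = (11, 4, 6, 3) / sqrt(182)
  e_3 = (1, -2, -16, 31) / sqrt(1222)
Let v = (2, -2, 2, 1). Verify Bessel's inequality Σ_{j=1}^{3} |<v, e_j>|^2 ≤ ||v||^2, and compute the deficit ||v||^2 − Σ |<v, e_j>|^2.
Σ |<v, e_j>|^2 = 386/47; ||v||^2 = 13; deficit = 225/47

Write each e_j = u_j / sqrt(<u_j, u_j>) where u_j is the displayed integer vector. Then <v, e_j> = <v, u_j> / sqrt(<u_j, u_j>), so |<v, e_j>|^2 = <v, u_j>^2 / <u_j, u_j>.
Coefficients: <v, e_1> = -5/sqrt(7), <v, e_2> = 29/sqrt(182), <v, e_3> = 5/sqrt(1222).
Square and sum: Σ |<v, e_j>|^2 = 386/47.
Compute ||v||^2 = v·v = 13.
Deficit = 13 − 386/47 = 225/47 ≥ 0, confirming Bessel's inequality. (The deficit equals ||v − Σ <v,e_j> e_j||^2, the squared distance from v to span{e_j}.)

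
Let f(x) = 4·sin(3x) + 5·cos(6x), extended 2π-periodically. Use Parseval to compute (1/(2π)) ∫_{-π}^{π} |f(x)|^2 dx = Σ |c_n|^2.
Σ |c_n|^2 = 41/2

Expand |f|^2 and use orthogonality of {sin(nx), cos(mx)} on [-π, π]:
  ∫_{-π}^{π} sin(nx)^2 dx = π, ∫ cos(mx)^2 dx = π, and cross terms integrate to 0.
So ∫_{-π}^{π} f(x)^2 dx = 4^2 · π + 5^2 · π = (16 + 25)π.
Divide by 2π: (16 + 25)/2 = 41/2.
By Parseval, this equals Σ |c_n|^2.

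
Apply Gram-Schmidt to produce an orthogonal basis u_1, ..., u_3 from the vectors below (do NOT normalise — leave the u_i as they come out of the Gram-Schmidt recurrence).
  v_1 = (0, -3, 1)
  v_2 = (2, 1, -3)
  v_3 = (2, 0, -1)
Orthogonal basis:
  u_1 = (0, -3, 1)
  u_2 = (2, -4/5, -12/5)
  u_3 = (10/13, 5/26, 15/26)

Apply the Gram-Schmidt recurrence
  u_1 = v_1
  u_i = v_i − Σ_{j<i} ((v_i · u_j) / (u_j · u_j)) · u_j.

Step by step this gives:
  u_1 = (0, -3, 1)
  u_2 = (2, -4/5, -12/5)
  u_3 = (10/13, 5/26, 15/26)

Orthogonality check:
  u_2 · u_1 = 0 (should be 0)
  u_3 · u_1 = 0 (should be 0)
  u_3 · u_2 = 0 (should be 0)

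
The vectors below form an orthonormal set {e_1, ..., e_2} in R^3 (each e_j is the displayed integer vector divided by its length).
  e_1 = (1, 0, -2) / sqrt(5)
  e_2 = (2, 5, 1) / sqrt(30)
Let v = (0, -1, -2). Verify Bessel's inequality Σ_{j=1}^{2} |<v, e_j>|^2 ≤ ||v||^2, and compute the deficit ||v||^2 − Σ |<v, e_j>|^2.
Σ |<v, e_j>|^2 = 29/6; ||v||^2 = 5; deficit = 1/6

Write each e_j = u_j / sqrt(<u_j, u_j>) where u_j is the displayed integer vector. Then <v, e_j> = <v, u_j> / sqrt(<u_j, u_j>), so |<v, e_j>|^2 = <v, u_j>^2 / <u_j, u_j>.
Coefficients: <v, e_1> = 4/sqrt(5), <v, e_2> = -7/sqrt(30).
Square and sum: Σ |<v, e_j>|^2 = 29/6.
Compute ||v||^2 = v·v = 5.
Deficit = 5 − 29/6 = 1/6 ≥ 0, confirming Bessel's inequality. (The deficit equals ||v − Σ <v,e_j> e_j||^2, the squared distance from v to span{e_j}.)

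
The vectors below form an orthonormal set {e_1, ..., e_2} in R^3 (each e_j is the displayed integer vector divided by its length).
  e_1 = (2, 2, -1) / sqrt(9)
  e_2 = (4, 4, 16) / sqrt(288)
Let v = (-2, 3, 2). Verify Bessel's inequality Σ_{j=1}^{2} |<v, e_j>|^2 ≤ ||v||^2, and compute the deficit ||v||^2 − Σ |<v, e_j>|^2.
Σ |<v, e_j>|^2 = 9/2; ||v||^2 = 17; deficit = 25/2

Write each e_j = u_j / sqrt(<u_j, u_j>) where u_j is the displayed integer vector. Then <v, e_j> = <v, u_j> / sqrt(<u_j, u_j>), so |<v, e_j>|^2 = <v, u_j>^2 / <u_j, u_j>.
Coefficients: <v, e_1> = 0/sqrt(9), <v, e_2> = 36/sqrt(288).
Square and sum: Σ |<v, e_j>|^2 = 9/2.
Compute ||v||^2 = v·v = 17.
Deficit = 17 − 9/2 = 25/2 ≥ 0, confirming Bessel's inequality. (The deficit equals ||v − Σ <v,e_j> e_j||^2, the squared distance from v to span{e_j}.)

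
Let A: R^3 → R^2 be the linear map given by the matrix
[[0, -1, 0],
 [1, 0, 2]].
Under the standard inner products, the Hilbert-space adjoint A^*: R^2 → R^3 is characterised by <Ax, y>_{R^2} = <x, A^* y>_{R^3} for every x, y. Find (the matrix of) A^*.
A^* = A^T =
[[0, 1],
 [-1, 0],
 [0, 2]]

For real matrices with standard dot products, the defining identity <Ax, y> = <x, A^* y> gives (Ax)^T y = x^T (A^*) y, i.e. x^T A^T y = x^T (A^*) y. Since this holds for all x, y, we must have A^* = A^T. Therefore
A^* =
[[0, 1],
 [-1, 0],
 [0, 2]].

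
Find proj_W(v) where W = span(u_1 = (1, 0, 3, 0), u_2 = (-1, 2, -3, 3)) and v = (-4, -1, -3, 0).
proj_W(v) = (-13/10, -4/13, -39/10, -6/13)

Set up U = [u_1 | ... | u_2] ∈ R^(4×2). The projector onto W = col(U) is P = U (U^T U)^(-1) U^T.
Compute U^T U =
  [10, -10]
  [-10, 23],
and U^T v = (-13, 11).
Solve U^T U · c = U^T v for the coefficients: c = (-189/130, -2/13). The projection is proj_W(v) = U c.
Check: (v - proj_W(v)) · u_1 = 0  (should be 0).
Check: (v - proj_W(v)) · u_2 = 0  (should be 0).
Result: proj_W(v) = (-13/10, -4/13, -39/10, -6/13).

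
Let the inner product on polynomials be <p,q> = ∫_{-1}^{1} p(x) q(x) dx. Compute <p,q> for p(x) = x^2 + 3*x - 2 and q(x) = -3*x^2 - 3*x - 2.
<p,q> = 52/15

Expand the product: p(x)·q(x) = -3*x^4 - 12*x^3 - 5*x^2 + 4.
∫_{-1}^{1} of each monomial x^k gives [2/(k+1) if k even, 0 if k odd]. Integrating term-by-term (or equivalently evaluating the antiderivative F(x) = -3*x^5/5 - 3*x^4 - 5*x^3/3 + 4*x at the endpoints):
  F(1) − F(−1) = -19/15 − (-71/15) = 52/15.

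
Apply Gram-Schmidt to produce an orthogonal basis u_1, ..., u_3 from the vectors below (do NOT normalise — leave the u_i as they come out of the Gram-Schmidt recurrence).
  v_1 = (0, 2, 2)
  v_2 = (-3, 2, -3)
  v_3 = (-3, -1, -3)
Orthogonal basis:
  u_1 = (0, 2, 2)
  u_2 = (-3, 5/2, -5/2)
  u_3 = (-45/43, -27/43, 27/43)

Apply the Gram-Schmidt recurrence
  u_1 = v_1
  u_i = v_i − Σ_{j<i} ((v_i · u_j) / (u_j · u_j)) · u_j.

Step by step this gives:
  u_1 = (0, 2, 2)
  u_2 = (-3, 5/2, -5/2)
  u_3 = (-45/43, -27/43, 27/43)

Orthogonality check:
  u_2 · u_1 = 0 (should be 0)
  u_3 · u_1 = 0 (should be 0)
  u_3 · u_2 = 0 (should be 0)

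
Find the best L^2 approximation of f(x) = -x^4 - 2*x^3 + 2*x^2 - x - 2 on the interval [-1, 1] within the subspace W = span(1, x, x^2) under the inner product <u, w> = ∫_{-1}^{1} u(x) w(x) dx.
g(x) = 8*x^2/7 - 11*x/5 - 67/35

The best approximation g ∈ W is the orthogonal projection of f onto W. Writing g = a_0 + a_1 x + a_2 x^2, the coefficients solve the normal equations G · a = b where
  G_{ij} = <φ_i, φ_j> and b_i = <f, φ_i>, with φ_0 = 1, φ_1 = x, φ_2 = x^2.
G =
  [2, 0, 2/3]
  [0, 2/3, 0]
  [2/3, 0, 2/5],
b = (-46/15, -22/15, -86/105).
Solving gives a_0 = -67/35, a_1 = -11/5, a_2 = 8/7, so
  g(x) = 8*x^2/7 - 11*x/5 - 67/35.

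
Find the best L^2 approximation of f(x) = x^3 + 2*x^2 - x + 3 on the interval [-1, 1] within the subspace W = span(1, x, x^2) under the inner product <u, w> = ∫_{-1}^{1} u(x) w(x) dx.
g(x) = 2*x^2 - 2*x/5 + 3

The best approximation g ∈ W is the orthogonal projection of f onto W. Writing g = a_0 + a_1 x + a_2 x^2, the coefficients solve the normal equations G · a = b where
  G_{ij} = <φ_i, φ_j> and b_i = <f, φ_i>, with φ_0 = 1, φ_1 = x, φ_2 = x^2.
G =
  [2, 0, 2/3]
  [0, 2/3, 0]
  [2/3, 0, 2/5],
b = (22/3, -4/15, 14/5).
Solving gives a_0 = 3, a_1 = -2/5, a_2 = 2, so
  g(x) = 2*x^2 - 2*x/5 + 3.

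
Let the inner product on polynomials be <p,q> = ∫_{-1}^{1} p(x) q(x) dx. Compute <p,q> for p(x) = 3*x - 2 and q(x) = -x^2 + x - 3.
<p,q> = 46/3

Expand the product: p(x)·q(x) = -3*x^3 + 5*x^2 - 11*x + 6.
∫_{-1}^{1} of each monomial x^k gives [2/(k+1) if k even, 0 if k odd]. Integrating term-by-term (or equivalently evaluating the antiderivative F(x) = -3*x^4/4 + 5*x^3/3 - 11*x^2/2 + 6*x at the endpoints):
  F(1) − F(−1) = 17/12 − (-167/12) = 46/3.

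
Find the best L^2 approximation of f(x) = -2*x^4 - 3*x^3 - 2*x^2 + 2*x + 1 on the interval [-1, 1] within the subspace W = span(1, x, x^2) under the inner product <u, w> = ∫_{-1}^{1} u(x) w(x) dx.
g(x) = -26*x^2/7 + x/5 + 41/35

The best approximation g ∈ W is the orthogonal projection of f onto W. Writing g = a_0 + a_1 x + a_2 x^2, the coefficients solve the normal equations G · a = b where
  G_{ij} = <φ_i, φ_j> and b_i = <f, φ_i>, with φ_0 = 1, φ_1 = x, φ_2 = x^2.
G =
  [2, 0, 2/3]
  [0, 2/3, 0]
  [2/3, 0, 2/5],
b = (-2/15, 2/15, -74/105).
Solving gives a_0 = 41/35, a_1 = 1/5, a_2 = -26/7, so
  g(x) = -26*x^2/7 + x/5 + 41/35.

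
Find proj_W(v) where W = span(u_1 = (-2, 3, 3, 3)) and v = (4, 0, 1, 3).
proj_W(v) = (-8/31, 12/31, 12/31, 12/31)

Set up U = [u_1 | ... | u_1] ∈ R^(4×1). The projector onto W = col(U) is P = U (U^T U)^(-1) U^T.
Compute U^T U =
  [31],
and U^T v = (4).
Solve U^T U · c = U^T v for the coefficients: c = (4/31). The projection is proj_W(v) = U c.
Check: (v - proj_W(v)) · u_1 = 0  (should be 0).
Result: proj_W(v) = (-8/31, 12/31, 12/31, 12/31).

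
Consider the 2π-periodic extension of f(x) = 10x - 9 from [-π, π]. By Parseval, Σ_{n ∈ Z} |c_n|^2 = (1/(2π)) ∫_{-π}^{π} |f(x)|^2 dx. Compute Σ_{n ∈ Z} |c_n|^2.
Σ |c_n|^2 = 100π^2/3 + 81

Expand and integrate term by term over [-π, π]:
  ∫ (10x)^2 dx = 100·(2π^3/3); ∫ 2·10·(-9)·x dx = 0 (odd integrand); ∫ (-9)^2 dx = 81·2π.
So (1/(2π)) ∫_{-π}^{π} (10x - 9)^2 dx = 100π^2/3 + 81 = 100π^2/3 + 81.
Parseval ⇒ Σ |c_n|^2 = 100π^2/3 + 81.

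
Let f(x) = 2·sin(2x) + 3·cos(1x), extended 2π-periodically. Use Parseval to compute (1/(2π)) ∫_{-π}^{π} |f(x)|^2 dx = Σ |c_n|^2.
Σ |c_n|^2 = 13/2

Expand |f|^2 and use orthogonality of {sin(nx), cos(mx)} on [-π, π]:
  ∫_{-π}^{π} sin(nx)^2 dx = π, ∫ cos(mx)^2 dx = π, and cross terms integrate to 0.
So ∫_{-π}^{π} f(x)^2 dx = 2^2 · π + 3^2 · π = (4 + 9)π.
Divide by 2π: (4 + 9)/2 = 13/2.
By Parseval, this equals Σ |c_n|^2.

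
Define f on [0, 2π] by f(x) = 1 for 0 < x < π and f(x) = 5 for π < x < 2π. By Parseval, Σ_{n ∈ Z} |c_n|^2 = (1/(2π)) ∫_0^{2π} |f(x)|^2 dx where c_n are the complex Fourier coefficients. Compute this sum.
Σ |c_n|^2 = 13

Parseval equates the L^2 energy of f (normalised by 1/(2π)) with the ℓ^2 sum of its Fourier coefficients: (1/(2π)) ∫_0^{2π} |f|^2 = Σ |c_n|^2.
Compute the left side: (1/(2π)) [∫_0^π 1^2 dx + ∫_π^{2π} 5^2 dx] = (1/(2π)) · (1π + 25π) = (1 + 25)/2 = 13.
So Σ_{n ∈ Z} |c_n|^2 = 13.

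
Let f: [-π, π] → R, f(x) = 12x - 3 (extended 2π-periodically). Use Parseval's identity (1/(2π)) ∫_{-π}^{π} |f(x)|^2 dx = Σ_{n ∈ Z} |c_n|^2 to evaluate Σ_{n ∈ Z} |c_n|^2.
Σ |c_n|^2 = 48π^2 + 9

Expand and integrate term by term over [-π, π]:
  ∫ (12x)^2 dx = 144·(2π^3/3); ∫ 2·12·(-3)·x dx = 0 (odd integrand); ∫ (-3)^2 dx = 9·2π.
So (1/(2π)) ∫_{-π}^{π} (12x - 3)^2 dx = 144π^2/3 + 9 = 48π^2 + 9.
Parseval ⇒ Σ |c_n|^2 = 48π^2 + 9.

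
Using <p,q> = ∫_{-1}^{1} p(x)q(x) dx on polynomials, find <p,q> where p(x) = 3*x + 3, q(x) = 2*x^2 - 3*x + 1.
<p,q> = 4

Expand the product: p(x)·q(x) = 6*x^3 - 3*x^2 - 6*x + 3.
∫_{-1}^{1} of each monomial x^k gives [2/(k+1) if k even, 0 if k odd]. Integrating term-by-term (or equivalently evaluating the antiderivative F(x) = 3*x^4/2 - x^3 - 3*x^2 + 3*x at the endpoints):
  F(1) − F(−1) = 1/2 − (-7/2) = 4.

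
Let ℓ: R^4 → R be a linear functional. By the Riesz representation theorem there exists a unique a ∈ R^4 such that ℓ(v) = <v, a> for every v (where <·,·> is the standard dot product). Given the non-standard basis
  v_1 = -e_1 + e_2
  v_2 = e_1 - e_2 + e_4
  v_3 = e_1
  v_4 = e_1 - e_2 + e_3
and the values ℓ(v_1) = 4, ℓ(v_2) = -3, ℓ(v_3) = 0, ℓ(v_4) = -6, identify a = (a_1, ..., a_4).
a = (0, 4, -2, 1)

Write a = (a_1, ..., a_4) in the standard basis. For each basis vector v_i, ℓ(v_i) = <v_i, a> is a linear equation in the a_j's. Collect the n equations into a matrix system V a = ℓ, where row i of V is v_i (expressed in the standard basis). Since V is invertible (lower-triangular with 1s on the diagonal, up to permutation), solve by back-substitution:
  V =
[[-1, 1, 0, 0],
 [1, -1, 0, 1],
 [1, 0, 0, 0],
 [1, -1, 1, 0]]
  V a = (4, -3, 0, -6)
Solving gives a = (0, 4, -2, 1).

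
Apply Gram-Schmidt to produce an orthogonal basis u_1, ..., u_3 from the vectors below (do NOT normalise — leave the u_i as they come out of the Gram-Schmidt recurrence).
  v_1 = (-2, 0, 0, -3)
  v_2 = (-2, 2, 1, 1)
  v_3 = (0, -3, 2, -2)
Orthogonal basis:
  u_1 = (-2, 0, 0, -3)
  u_2 = (-24/13, 2, 1, 16/13)
  u_3 = (-12/43, -73/43, 114/43, 8/43)

Apply the Gram-Schmidt recurrence
  u_1 = v_1
  u_i = v_i − Σ_{j<i} ((v_i · u_j) / (u_j · u_j)) · u_j.

Step by step this gives:
  u_1 = (-2, 0, 0, -3)
  u_2 = (-24/13, 2, 1, 16/13)
  u_3 = (-12/43, -73/43, 114/43, 8/43)

Orthogonality check:
  u_2 · u_1 = 0 (should be 0)
  u_3 · u_1 = 0 (should be 0)
  u_3 · u_2 = 0 (should be 0)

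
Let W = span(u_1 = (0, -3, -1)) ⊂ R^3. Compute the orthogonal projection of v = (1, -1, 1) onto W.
proj_W(v) = (0, -3/5, -1/5)

Set up U = [u_1 | ... | u_1] ∈ R^(3×1). The projector onto W = col(U) is P = U (U^T U)^(-1) U^T.
Compute U^T U =
  [10],
and U^T v = (2).
Solve U^T U · c = U^T v for the coefficients: c = (1/5). The projection is proj_W(v) = U c.
Check: (v - proj_W(v)) · u_1 = 0  (should be 0).
Result: proj_W(v) = (0, -3/5, -1/5).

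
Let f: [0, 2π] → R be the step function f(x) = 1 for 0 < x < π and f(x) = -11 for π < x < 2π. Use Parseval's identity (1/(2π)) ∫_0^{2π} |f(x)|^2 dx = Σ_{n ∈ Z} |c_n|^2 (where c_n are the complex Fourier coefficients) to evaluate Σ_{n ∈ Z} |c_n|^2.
Σ |c_n|^2 = 61

Parseval equates the L^2 energy of f (normalised by 1/(2π)) with the ℓ^2 sum of its Fourier coefficients: (1/(2π)) ∫_0^{2π} |f|^2 = Σ |c_n|^2.
Compute the left side: (1/(2π)) [∫_0^π 1^2 dx + ∫_π^{2π} (-11)^2 dx] = (1/(2π)) · (1π + 121π) = (1 + 121)/2 = 61.
So Σ_{n ∈ Z} |c_n|^2 = 61.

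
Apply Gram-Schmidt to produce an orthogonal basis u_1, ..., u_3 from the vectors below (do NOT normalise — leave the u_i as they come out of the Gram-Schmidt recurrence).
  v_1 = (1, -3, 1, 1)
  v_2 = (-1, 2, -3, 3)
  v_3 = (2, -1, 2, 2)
Orthogonal basis:
  u_1 = (1, -3, 1, 1)
  u_2 = (-5/12, 1/4, -29/12, 43/12)
  u_3 = (290/227, 280/227, 320/227, 230/227)

Apply the Gram-Schmidt recurrence
  u_1 = v_1
  u_i = v_i − Σ_{j<i} ((v_i · u_j) / (u_j · u_j)) · u_j.

Step by step this gives:
  u_1 = (1, -3, 1, 1)
  u_2 = (-5/12, 1/4, -29/12, 43/12)
  u_3 = (290/227, 280/227, 320/227, 230/227)

Orthogonality check:
  u_2 · u_1 = 0 (should be 0)
  u_3 · u_1 = 0 (should be 0)
  u_3 · u_2 = 0 (should be 0)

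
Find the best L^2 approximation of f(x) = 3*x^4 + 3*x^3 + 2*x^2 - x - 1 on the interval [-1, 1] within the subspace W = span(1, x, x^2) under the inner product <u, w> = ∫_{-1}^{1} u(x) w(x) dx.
g(x) = 32*x^2/7 + 4*x/5 - 44/35

The best approximation g ∈ W is the orthogonal projection of f onto W. Writing g = a_0 + a_1 x + a_2 x^2, the coefficients solve the normal equations G · a = b where
  G_{ij} = <φ_i, φ_j> and b_i = <f, φ_i>, with φ_0 = 1, φ_1 = x, φ_2 = x^2.
G =
  [2, 0, 2/3]
  [0, 2/3, 0]
  [2/3, 0, 2/5],
b = (8/15, 8/15, 104/105).
Solving gives a_0 = -44/35, a_1 = 4/5, a_2 = 32/7, so
  g(x) = 32*x^2/7 + 4*x/5 - 44/35.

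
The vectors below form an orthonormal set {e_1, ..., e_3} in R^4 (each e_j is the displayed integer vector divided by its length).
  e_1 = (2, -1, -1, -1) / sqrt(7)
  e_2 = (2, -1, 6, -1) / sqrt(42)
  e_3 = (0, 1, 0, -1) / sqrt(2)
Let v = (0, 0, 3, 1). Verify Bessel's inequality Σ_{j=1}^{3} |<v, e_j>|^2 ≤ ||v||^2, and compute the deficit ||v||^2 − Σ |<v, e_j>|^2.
Σ |<v, e_j>|^2 = 29/3; ||v||^2 = 10; deficit = 1/3

Write each e_j = u_j / sqrt(<u_j, u_j>) where u_j is the displayed integer vector. Then <v, e_j> = <v, u_j> / sqrt(<u_j, u_j>), so |<v, e_j>|^2 = <v, u_j>^2 / <u_j, u_j>.
Coefficients: <v, e_1> = -4/sqrt(7), <v, e_2> = 17/sqrt(42), <v, e_3> = -1/sqrt(2).
Square and sum: Σ |<v, e_j>|^2 = 29/3.
Compute ||v||^2 = v·v = 10.
Deficit = 10 − 29/3 = 1/3 ≥ 0, confirming Bessel's inequality. (The deficit equals ||v − Σ <v,e_j> e_j||^2, the squared distance from v to span{e_j}.)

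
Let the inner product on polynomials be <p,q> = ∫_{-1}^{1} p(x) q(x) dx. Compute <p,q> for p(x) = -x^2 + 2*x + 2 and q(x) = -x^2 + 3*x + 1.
<p,q> = 32/5

Expand the product: p(x)·q(x) = x^4 - 5*x^3 + 3*x^2 + 8*x + 2.
∫_{-1}^{1} of each monomial x^k gives [2/(k+1) if k even, 0 if k odd]. Integrating term-by-term (or equivalently evaluating the antiderivative F(x) = x^5/5 - 5*x^4/4 + x^3 + 4*x^2 + 2*x at the endpoints):
  F(1) − F(−1) = 119/20 − (-9/20) = 32/5.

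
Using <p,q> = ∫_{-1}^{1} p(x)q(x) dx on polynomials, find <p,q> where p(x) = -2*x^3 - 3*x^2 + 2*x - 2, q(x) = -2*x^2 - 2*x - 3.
<p,q> = 22

Expand the product: p(x)·q(x) = 4*x^5 + 10*x^4 + 8*x^3 + 9*x^2 - 2*x + 6.
∫_{-1}^{1} of each monomial x^k gives [2/(k+1) if k even, 0 if k odd]. Integrating term-by-term (or equivalently evaluating the antiderivative F(x) = 2*x^6/3 + 2*x^5 + 2*x^4 + 3*x^3 - x^2 + 6*x at the endpoints):
  F(1) − F(−1) = 38/3 − (-28/3) = 22.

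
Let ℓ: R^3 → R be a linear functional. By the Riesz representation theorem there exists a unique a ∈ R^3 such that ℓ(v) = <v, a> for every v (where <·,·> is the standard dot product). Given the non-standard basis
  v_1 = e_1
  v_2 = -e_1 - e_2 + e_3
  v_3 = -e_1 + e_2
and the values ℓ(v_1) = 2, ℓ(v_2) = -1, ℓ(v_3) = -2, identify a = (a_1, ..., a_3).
a = (2, 0, 1)

Write a = (a_1, ..., a_3) in the standard basis. For each basis vector v_i, ℓ(v_i) = <v_i, a> is a linear equation in the a_j's. Collect the n equations into a matrix system V a = ℓ, where row i of V is v_i (expressed in the standard basis). Since V is invertible (lower-triangular with 1s on the diagonal, up to permutation), solve by back-substitution:
  V =
[[1, 0, 0],
 [-1, -1, 1],
 [-1, 1, 0]]
  V a = (2, -1, -2)
Solving gives a = (2, 0, 1).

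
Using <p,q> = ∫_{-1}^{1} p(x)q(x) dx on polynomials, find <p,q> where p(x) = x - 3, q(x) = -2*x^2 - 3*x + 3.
<p,q> = -16

Expand the product: p(x)·q(x) = -2*x^3 + 3*x^2 + 12*x - 9.
∫_{-1}^{1} of each monomial x^k gives [2/(k+1) if k even, 0 if k odd]. Integrating term-by-term (or equivalently evaluating the antiderivative F(x) = -x^4/2 + x^3 + 6*x^2 - 9*x at the endpoints):
  F(1) − F(−1) = -5/2 − (27/2) = -16.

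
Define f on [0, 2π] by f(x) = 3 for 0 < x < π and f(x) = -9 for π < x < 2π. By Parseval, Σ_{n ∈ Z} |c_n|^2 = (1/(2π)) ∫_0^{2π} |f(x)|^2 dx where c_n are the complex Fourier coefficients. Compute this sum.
Σ |c_n|^2 = 45

Parseval equates the L^2 energy of f (normalised by 1/(2π)) with the ℓ^2 sum of its Fourier coefficients: (1/(2π)) ∫_0^{2π} |f|^2 = Σ |c_n|^2.
Compute the left side: (1/(2π)) [∫_0^π 3^2 dx + ∫_π^{2π} (-9)^2 dx] = (1/(2π)) · (9π + 81π) = (9 + 81)/2 = 45.
So Σ_{n ∈ Z} |c_n|^2 = 45.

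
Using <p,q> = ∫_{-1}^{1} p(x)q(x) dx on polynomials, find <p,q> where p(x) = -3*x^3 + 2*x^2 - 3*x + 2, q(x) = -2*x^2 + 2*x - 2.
<p,q> = -64/3

Expand the product: p(x)·q(x) = 6*x^5 - 10*x^4 + 16*x^3 - 14*x^2 + 10*x - 4.
∫_{-1}^{1} of each monomial x^k gives [2/(k+1) if k even, 0 if k odd]. Integrating term-by-term (or equivalently evaluating the antiderivative F(x) = x^6 - 2*x^5 + 4*x^4 - 14*x^3/3 + 5*x^2 - 4*x at the endpoints):
  F(1) − F(−1) = -2/3 − (62/3) = -64/3.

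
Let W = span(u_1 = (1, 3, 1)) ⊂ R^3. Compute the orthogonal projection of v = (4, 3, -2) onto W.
proj_W(v) = (1, 3, 1)

Set up U = [u_1 | ... | u_1] ∈ R^(3×1). The projector onto W = col(U) is P = U (U^T U)^(-1) U^T.
Compute U^T U =
  [11],
and U^T v = (11).
Solve U^T U · c = U^T v for the coefficients: c = (1). The projection is proj_W(v) = U c.
Check: (v - proj_W(v)) · u_1 = 0  (should be 0).
Result: proj_W(v) = (1, 3, 1).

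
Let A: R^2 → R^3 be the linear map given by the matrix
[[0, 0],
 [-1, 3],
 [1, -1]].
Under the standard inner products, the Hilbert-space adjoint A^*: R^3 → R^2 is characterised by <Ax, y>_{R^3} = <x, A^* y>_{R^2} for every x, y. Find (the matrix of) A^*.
A^* = A^T =
[[0, -1, 1],
 [0, 3, -1]]

For real matrices with standard dot products, the defining identity <Ax, y> = <x, A^* y> gives (Ax)^T y = x^T (A^*) y, i.e. x^T A^T y = x^T (A^*) y. Since this holds for all x, y, we must have A^* = A^T. Therefore
A^* =
[[0, -1, 1],
 [0, 3, -1]].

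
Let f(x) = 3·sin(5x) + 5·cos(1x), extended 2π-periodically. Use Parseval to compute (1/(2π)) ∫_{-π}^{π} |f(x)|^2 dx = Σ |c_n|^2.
Σ |c_n|^2 = 17

Expand |f|^2 and use orthogonality of {sin(nx), cos(mx)} on [-π, π]:
  ∫_{-π}^{π} sin(nx)^2 dx = π, ∫ cos(mx)^2 dx = π, and cross terms integrate to 0.
So ∫_{-π}^{π} f(x)^2 dx = 3^2 · π + 5^2 · π = (9 + 25)π.
Divide by 2π: (9 + 25)/2 = 17.
By Parseval, this equals Σ |c_n|^2.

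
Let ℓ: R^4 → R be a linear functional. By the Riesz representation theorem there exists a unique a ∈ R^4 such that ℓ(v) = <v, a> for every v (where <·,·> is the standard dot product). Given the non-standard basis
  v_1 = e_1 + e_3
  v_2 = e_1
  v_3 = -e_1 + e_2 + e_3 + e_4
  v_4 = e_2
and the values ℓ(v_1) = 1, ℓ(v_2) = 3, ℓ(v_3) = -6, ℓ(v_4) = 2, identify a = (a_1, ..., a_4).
a = (3, 2, -2, -3)

Write a = (a_1, ..., a_4) in the standard basis. For each basis vector v_i, ℓ(v_i) = <v_i, a> is a linear equation in the a_j's. Collect the n equations into a matrix system V a = ℓ, where row i of V is v_i (expressed in the standard basis). Since V is invertible (lower-triangular with 1s on the diagonal, up to permutation), solve by back-substitution:
  V =
[[1, 0, 1, 0],
 [1, 0, 0, 0],
 [-1, 1, 1, 1],
 [0, 1, 0, 0]]
  V a = (1, 3, -6, 2)
Solving gives a = (3, 2, -2, -3).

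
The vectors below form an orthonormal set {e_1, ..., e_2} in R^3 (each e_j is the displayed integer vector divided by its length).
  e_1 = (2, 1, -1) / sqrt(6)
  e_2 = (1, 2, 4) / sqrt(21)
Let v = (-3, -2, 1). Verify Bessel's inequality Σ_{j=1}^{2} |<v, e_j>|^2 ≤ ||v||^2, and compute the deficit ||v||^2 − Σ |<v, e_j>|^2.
Σ |<v, e_j>|^2 = 195/14; ||v||^2 = 14; deficit = 1/14

Write each e_j = u_j / sqrt(<u_j, u_j>) where u_j is the displayed integer vector. Then <v, e_j> = <v, u_j> / sqrt(<u_j, u_j>), so |<v, e_j>|^2 = <v, u_j>^2 / <u_j, u_j>.
Coefficients: <v, e_1> = -9/sqrt(6), <v, e_2> = -3/sqrt(21).
Square and sum: Σ |<v, e_j>|^2 = 195/14.
Compute ||v||^2 = v·v = 14.
Deficit = 14 − 195/14 = 1/14 ≥ 0, confirming Bessel's inequality. (The deficit equals ||v − Σ <v,e_j> e_j||^2, the squared distance from v to span{e_j}.)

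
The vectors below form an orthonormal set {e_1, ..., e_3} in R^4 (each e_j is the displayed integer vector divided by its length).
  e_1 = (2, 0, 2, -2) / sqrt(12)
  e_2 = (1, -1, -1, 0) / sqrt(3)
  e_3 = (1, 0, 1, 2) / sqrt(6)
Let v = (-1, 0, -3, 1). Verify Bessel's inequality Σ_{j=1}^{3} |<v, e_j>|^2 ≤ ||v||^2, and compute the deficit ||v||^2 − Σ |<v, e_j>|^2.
Σ |<v, e_j>|^2 = 31/3; ||v||^2 = 11; deficit = 2/3

Write each e_j = u_j / sqrt(<u_j, u_j>) where u_j is the displayed integer vector. Then <v, e_j> = <v, u_j> / sqrt(<u_j, u_j>), so |<v, e_j>|^2 = <v, u_j>^2 / <u_j, u_j>.
Coefficients: <v, e_1> = -10/sqrt(12), <v, e_2> = 2/sqrt(3), <v, e_3> = -2/sqrt(6).
Square and sum: Σ |<v, e_j>|^2 = 31/3.
Compute ||v||^2 = v·v = 11.
Deficit = 11 − 31/3 = 2/3 ≥ 0, confirming Bessel's inequality. (The deficit equals ||v − Σ <v,e_j> e_j||^2, the squared distance from v to span{e_j}.)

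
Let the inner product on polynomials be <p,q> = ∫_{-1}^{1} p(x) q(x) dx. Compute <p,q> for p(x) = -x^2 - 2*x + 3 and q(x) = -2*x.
<p,q> = 8/3

Expand the product: p(x)·q(x) = 2*x^3 + 4*x^2 - 6*x.
∫_{-1}^{1} of each monomial x^k gives [2/(k+1) if k even, 0 if k odd]. Integrating term-by-term (or equivalently evaluating the antiderivative F(x) = x^4/2 + 4*x^3/3 - 3*x^2 at the endpoints):
  F(1) − F(−1) = -7/6 − (-23/6) = 8/3.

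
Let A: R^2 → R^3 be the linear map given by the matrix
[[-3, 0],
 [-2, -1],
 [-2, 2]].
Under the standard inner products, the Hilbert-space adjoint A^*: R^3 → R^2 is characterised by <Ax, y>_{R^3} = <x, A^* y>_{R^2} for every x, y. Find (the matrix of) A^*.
A^* = A^T =
[[-3, -2, -2],
 [0, -1, 2]]

For real matrices with standard dot products, the defining identity <Ax, y> = <x, A^* y> gives (Ax)^T y = x^T (A^*) y, i.e. x^T A^T y = x^T (A^*) y. Since this holds for all x, y, we must have A^* = A^T. Therefore
A^* =
[[-3, -2, -2],
 [0, -1, 2]].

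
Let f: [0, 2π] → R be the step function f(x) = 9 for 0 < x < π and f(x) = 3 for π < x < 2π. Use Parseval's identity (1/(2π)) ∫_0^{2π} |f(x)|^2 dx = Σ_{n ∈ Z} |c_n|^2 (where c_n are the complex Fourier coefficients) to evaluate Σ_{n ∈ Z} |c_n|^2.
Σ |c_n|^2 = 45

Parseval equates the L^2 energy of f (normalised by 1/(2π)) with the ℓ^2 sum of its Fourier coefficients: (1/(2π)) ∫_0^{2π} |f|^2 = Σ |c_n|^2.
Compute the left side: (1/(2π)) [∫_0^π 9^2 dx + ∫_π^{2π} 3^2 dx] = (1/(2π)) · (81π + 9π) = (81 + 9)/2 = 45.
So Σ_{n ∈ Z} |c_n|^2 = 45.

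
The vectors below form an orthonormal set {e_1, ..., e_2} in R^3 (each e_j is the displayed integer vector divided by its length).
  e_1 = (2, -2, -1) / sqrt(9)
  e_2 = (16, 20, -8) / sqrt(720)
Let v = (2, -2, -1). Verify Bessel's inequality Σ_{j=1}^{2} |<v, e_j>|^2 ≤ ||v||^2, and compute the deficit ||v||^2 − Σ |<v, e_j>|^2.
Σ |<v, e_j>|^2 = 9; ||v||^2 = 9; deficit = 0

Write each e_j = u_j / sqrt(<u_j, u_j>) where u_j is the displayed integer vector. Then <v, e_j> = <v, u_j> / sqrt(<u_j, u_j>), so |<v, e_j>|^2 = <v, u_j>^2 / <u_j, u_j>.
Coefficients: <v, e_1> = 9/sqrt(9), <v, e_2> = 0/sqrt(720).
Square and sum: Σ |<v, e_j>|^2 = 9.
Compute ||v||^2 = v·v = 9.
Deficit = 9 − 9 = 0 ≥ 0, confirming Bessel's inequality. (The deficit equals ||v − Σ <v,e_j> e_j||^2, the squared distance from v to span{e_j}.)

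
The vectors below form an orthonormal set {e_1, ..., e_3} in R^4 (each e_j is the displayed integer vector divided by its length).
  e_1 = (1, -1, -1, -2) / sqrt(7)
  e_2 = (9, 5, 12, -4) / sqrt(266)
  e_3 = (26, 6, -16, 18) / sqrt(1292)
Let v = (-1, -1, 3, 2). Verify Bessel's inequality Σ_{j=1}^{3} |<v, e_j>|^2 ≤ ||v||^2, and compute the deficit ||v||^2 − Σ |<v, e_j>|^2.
Σ |<v, e_j>|^2 = 157/17; ||v||^2 = 15; deficit = 98/17

Write each e_j = u_j / sqrt(<u_j, u_j>) where u_j is the displayed integer vector. Then <v, e_j> = <v, u_j> / sqrt(<u_j, u_j>), so |<v, e_j>|^2 = <v, u_j>^2 / <u_j, u_j>.
Coefficients: <v, e_1> = -7/sqrt(7), <v, e_2> = 14/sqrt(266), <v, e_3> = -44/sqrt(1292).
Square and sum: Σ |<v, e_j>|^2 = 157/17.
Compute ||v||^2 = v·v = 15.
Deficit = 15 − 157/17 = 98/17 ≥ 0, confirming Bessel's inequality. (The deficit equals ||v − Σ <v,e_j> e_j||^2, the squared distance from v to span{e_j}.)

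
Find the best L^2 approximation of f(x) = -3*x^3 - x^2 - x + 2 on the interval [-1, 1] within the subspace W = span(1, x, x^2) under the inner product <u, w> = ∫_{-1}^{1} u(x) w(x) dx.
g(x) = -x^2 - 14*x/5 + 2

The best approximation g ∈ W is the orthogonal projection of f onto W. Writing g = a_0 + a_1 x + a_2 x^2, the coefficients solve the normal equations G · a = b where
  G_{ij} = <φ_i, φ_j> and b_i = <f, φ_i>, with φ_0 = 1, φ_1 = x, φ_2 = x^2.
G =
  [2, 0, 2/3]
  [0, 2/3, 0]
  [2/3, 0, 2/5],
b = (10/3, -28/15, 14/15).
Solving gives a_0 = 2, a_1 = -14/5, a_2 = -1, so
  g(x) = -x^2 - 14*x/5 + 2.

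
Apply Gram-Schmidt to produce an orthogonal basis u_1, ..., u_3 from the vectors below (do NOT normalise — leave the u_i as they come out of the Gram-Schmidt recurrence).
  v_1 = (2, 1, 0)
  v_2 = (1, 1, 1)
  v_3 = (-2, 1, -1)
Orthogonal basis:
  u_1 = (2, 1, 0)
  u_2 = (-1/5, 2/5, 1)
  u_3 = (-5/6, 5/3, -5/6)

Apply the Gram-Schmidt recurrence
  u_1 = v_1
  u_i = v_i − Σ_{j<i} ((v_i · u_j) / (u_j · u_j)) · u_j.

Step by step this gives:
  u_1 = (2, 1, 0)
  u_2 = (-1/5, 2/5, 1)
  u_3 = (-5/6, 5/3, -5/6)

Orthogonality check:
  u_2 · u_1 = 0 (should be 0)
  u_3 · u_1 = 0 (should be 0)
  u_3 · u_2 = 0 (should be 0)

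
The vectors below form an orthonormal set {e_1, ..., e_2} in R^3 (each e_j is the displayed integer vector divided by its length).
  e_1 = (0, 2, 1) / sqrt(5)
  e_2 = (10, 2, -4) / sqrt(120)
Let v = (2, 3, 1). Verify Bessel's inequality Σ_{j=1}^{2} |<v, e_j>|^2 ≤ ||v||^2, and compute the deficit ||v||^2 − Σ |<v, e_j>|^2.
Σ |<v, e_j>|^2 = 83/6; ||v||^2 = 14; deficit = 1/6

Write each e_j = u_j / sqrt(<u_j, u_j>) where u_j is the displayed integer vector. Then <v, e_j> = <v, u_j> / sqrt(<u_j, u_j>), so |<v, e_j>|^2 = <v, u_j>^2 / <u_j, u_j>.
Coefficients: <v, e_1> = 7/sqrt(5), <v, e_2> = 22/sqrt(120).
Square and sum: Σ |<v, e_j>|^2 = 83/6.
Compute ||v||^2 = v·v = 14.
Deficit = 14 − 83/6 = 1/6 ≥ 0, confirming Bessel's inequality. (The deficit equals ||v − Σ <v,e_j> e_j||^2, the squared distance from v to span{e_j}.)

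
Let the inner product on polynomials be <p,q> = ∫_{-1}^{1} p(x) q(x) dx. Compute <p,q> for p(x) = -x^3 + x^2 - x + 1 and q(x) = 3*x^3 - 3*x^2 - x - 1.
<p,q> = -48/7

Expand the product: p(x)·q(x) = -3*x^6 + 6*x^5 - 5*x^4 + 6*x^3 - 3*x^2 - 1.
∫_{-1}^{1} of each monomial x^k gives [2/(k+1) if k even, 0 if k odd]. Integrating term-by-term (or equivalently evaluating the antiderivative F(x) = -3*x^7/7 + x^6 - x^5 + 3*x^4/2 - x^3 - x at the endpoints):
  F(1) − F(−1) = -13/14 − (83/14) = -48/7.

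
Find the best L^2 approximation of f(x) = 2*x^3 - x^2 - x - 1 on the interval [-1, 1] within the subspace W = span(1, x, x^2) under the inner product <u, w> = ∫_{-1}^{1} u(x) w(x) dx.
g(x) = -x^2 + x/5 - 1

The best approximation g ∈ W is the orthogonal projection of f onto W. Writing g = a_0 + a_1 x + a_2 x^2, the coefficients solve the normal equations G · a = b where
  G_{ij} = <φ_i, φ_j> and b_i = <f, φ_i>, with φ_0 = 1, φ_1 = x, φ_2 = x^2.
G =
  [2, 0, 2/3]
  [0, 2/3, 0]
  [2/3, 0, 2/5],
b = (-8/3, 2/15, -16/15).
Solving gives a_0 = -1, a_1 = 1/5, a_2 = -1, so
  g(x) = -x^2 + x/5 - 1.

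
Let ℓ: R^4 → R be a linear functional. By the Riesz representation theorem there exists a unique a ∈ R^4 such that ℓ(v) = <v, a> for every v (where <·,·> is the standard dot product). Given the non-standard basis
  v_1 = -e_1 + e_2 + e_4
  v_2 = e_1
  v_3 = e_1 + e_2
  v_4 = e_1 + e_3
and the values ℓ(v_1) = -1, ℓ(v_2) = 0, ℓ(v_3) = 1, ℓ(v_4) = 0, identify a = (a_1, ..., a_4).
a = (0, 1, 0, -2)

Write a = (a_1, ..., a_4) in the standard basis. For each basis vector v_i, ℓ(v_i) = <v_i, a> is a linear equation in the a_j's. Collect the n equations into a matrix system V a = ℓ, where row i of V is v_i (expressed in the standard basis). Since V is invertible (lower-triangular with 1s on the diagonal, up to permutation), solve by back-substitution:
  V =
[[-1, 1, 0, 1],
 [1, 0, 0, 0],
 [1, 1, 0, 0],
 [1, 0, 1, 0]]
  V a = (-1, 0, 1, 0)
Solving gives a = (0, 1, 0, -2).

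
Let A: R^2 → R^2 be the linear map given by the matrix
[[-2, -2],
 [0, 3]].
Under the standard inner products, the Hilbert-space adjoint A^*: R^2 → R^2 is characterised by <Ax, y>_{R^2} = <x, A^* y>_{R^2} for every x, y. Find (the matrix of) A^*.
A^* = A^T =
[[-2, 0],
 [-2, 3]]

For real matrices with standard dot products, the defining identity <Ax, y> = <x, A^* y> gives (Ax)^T y = x^T (A^*) y, i.e. x^T A^T y = x^T (A^*) y. Since this holds for all x, y, we must have A^* = A^T. Therefore
A^* =
[[-2, 0],
 [-2, 3]].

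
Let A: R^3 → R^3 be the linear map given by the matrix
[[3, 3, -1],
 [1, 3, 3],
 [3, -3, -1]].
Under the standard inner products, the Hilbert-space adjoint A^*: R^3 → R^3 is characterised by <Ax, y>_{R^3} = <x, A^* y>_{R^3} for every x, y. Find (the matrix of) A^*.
A^* = A^T =
[[3, 1, 3],
 [3, 3, -3],
 [-1, 3, -1]]

For real matrices with standard dot products, the defining identity <Ax, y> = <x, A^* y> gives (Ax)^T y = x^T (A^*) y, i.e. x^T A^T y = x^T (A^*) y. Since this holds for all x, y, we must have A^* = A^T. Therefore
A^* =
[[3, 1, 3],
 [3, 3, -3],
 [-1, 3, -1]].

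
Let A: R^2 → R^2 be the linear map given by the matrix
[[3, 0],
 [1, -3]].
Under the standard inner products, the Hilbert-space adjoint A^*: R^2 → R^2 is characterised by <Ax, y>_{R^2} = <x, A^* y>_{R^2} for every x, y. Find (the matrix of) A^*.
A^* = A^T =
[[3, 1],
 [0, -3]]

For real matrices with standard dot products, the defining identity <Ax, y> = <x, A^* y> gives (Ax)^T y = x^T (A^*) y, i.e. x^T A^T y = x^T (A^*) y. Since this holds for all x, y, we must have A^* = A^T. Therefore
A^* =
[[3, 1],
 [0, -3]].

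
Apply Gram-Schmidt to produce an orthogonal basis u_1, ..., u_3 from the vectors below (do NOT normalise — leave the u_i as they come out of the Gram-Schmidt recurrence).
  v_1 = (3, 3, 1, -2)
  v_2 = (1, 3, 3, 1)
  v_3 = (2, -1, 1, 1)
Orthogonal basis:
  u_1 = (3, 3, 1, -2)
  u_2 = (-16/23, 30/23, 56/23, 49/23)
  u_3 = (536/291, -141/97, 161/291, 250/291)

Apply the Gram-Schmidt recurrence
  u_1 = v_1
  u_i = v_i − Σ_{j<i} ((v_i · u_j) / (u_j · u_j)) · u_j.

Step by step this gives:
  u_1 = (3, 3, 1, -2)
  u_2 = (-16/23, 30/23, 56/23, 49/23)
  u_3 = (536/291, -141/97, 161/291, 250/291)

Orthogonality check:
  u_2 · u_1 = 0 (should be 0)
  u_3 · u_1 = 0 (should be 0)
  u_3 · u_2 = 0 (should be 0)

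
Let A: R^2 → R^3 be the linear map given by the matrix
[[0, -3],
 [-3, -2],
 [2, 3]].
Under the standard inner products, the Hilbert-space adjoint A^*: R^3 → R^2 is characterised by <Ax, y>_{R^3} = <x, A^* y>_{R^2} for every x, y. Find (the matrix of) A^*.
A^* = A^T =
[[0, -3, 2],
 [-3, -2, 3]]

For real matrices with standard dot products, the defining identity <Ax, y> = <x, A^* y> gives (Ax)^T y = x^T (A^*) y, i.e. x^T A^T y = x^T (A^*) y. Since this holds for all x, y, we must have A^* = A^T. Therefore
A^* =
[[0, -3, 2],
 [-3, -2, 3]].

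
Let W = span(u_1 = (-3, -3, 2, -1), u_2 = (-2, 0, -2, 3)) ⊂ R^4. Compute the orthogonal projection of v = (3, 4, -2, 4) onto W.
proj_W(v) = (349/130, 483/130, -228/65, 181/65)

Set up U = [u_1 | ... | u_2] ∈ R^(4×2). The projector onto W = col(U) is P = U (U^T U)^(-1) U^T.
Compute U^T U =
  [23, -1]
  [-1, 17],
and U^T v = (-29, 10).
Solve U^T U · c = U^T v for the coefficients: c = (-161/130, 67/130). The projection is proj_W(v) = U c.
Check: (v - proj_W(v)) · u_1 = 0  (should be 0).
Check: (v - proj_W(v)) · u_2 = 0  (should be 0).
Result: proj_W(v) = (349/130, 483/130, -228/65, 181/65).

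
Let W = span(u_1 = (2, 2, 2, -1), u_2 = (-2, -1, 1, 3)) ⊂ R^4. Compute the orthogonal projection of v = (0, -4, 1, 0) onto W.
proj_W(v) = (-78/73, -133/146, -87/146, 62/73)

Set up U = [u_1 | ... | u_2] ∈ R^(4×2). The projector onto W = col(U) is P = U (U^T U)^(-1) U^T.
Compute U^T U =
  [13, -7]
  [-7, 15],
and U^T v = (-6, 5).
Solve U^T U · c = U^T v for the coefficients: c = (-55/146, 23/146). The projection is proj_W(v) = U c.
Check: (v - proj_W(v)) · u_1 = 0  (should be 0).
Check: (v - proj_W(v)) · u_2 = 0  (should be 0).
Result: proj_W(v) = (-78/73, -133/146, -87/146, 62/73).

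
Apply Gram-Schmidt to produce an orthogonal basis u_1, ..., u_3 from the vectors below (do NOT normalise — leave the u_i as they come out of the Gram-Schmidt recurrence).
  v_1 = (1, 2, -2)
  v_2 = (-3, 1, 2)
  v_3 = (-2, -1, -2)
Orthogonal basis:
  u_1 = (1, 2, -2)
  u_2 = (-22/9, 19/9, 8/9)
  u_3 = (-180/101, -120/101, -210/101)

Apply the Gram-Schmidt recurrence
  u_1 = v_1
  u_i = v_i − Σ_{j<i} ((v_i · u_j) / (u_j · u_j)) · u_j.

Step by step this gives:
  u_1 = (1, 2, -2)
  u_2 = (-22/9, 19/9, 8/9)
  u_3 = (-180/101, -120/101, -210/101)

Orthogonality check:
  u_2 · u_1 = 0 (should be 0)
  u_3 · u_1 = 0 (should be 0)
  u_3 · u_2 = 0 (should be 0)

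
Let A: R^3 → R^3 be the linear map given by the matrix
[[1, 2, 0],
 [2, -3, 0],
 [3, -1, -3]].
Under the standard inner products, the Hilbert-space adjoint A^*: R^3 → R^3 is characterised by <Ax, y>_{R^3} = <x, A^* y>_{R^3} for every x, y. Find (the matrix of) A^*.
A^* = A^T =
[[1, 2, 3],
 [2, -3, -1],
 [0, 0, -3]]

For real matrices with standard dot products, the defining identity <Ax, y> = <x, A^* y> gives (Ax)^T y = x^T (A^*) y, i.e. x^T A^T y = x^T (A^*) y. Since this holds for all x, y, we must have A^* = A^T. Therefore
A^* =
[[1, 2, 3],
 [2, -3, -1],
 [0, 0, -3]].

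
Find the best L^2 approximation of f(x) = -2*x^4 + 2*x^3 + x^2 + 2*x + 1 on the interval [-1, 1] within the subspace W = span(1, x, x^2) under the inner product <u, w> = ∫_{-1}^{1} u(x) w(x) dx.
g(x) = -5*x^2/7 + 16*x/5 + 41/35

The best approximation g ∈ W is the orthogonal projection of f onto W. Writing g = a_0 + a_1 x + a_2 x^2, the coefficients solve the normal equations G · a = b where
  G_{ij} = <φ_i, φ_j> and b_i = <f, φ_i>, with φ_0 = 1, φ_1 = x, φ_2 = x^2.
G =
  [2, 0, 2/3]
  [0, 2/3, 0]
  [2/3, 0, 2/5],
b = (28/15, 32/15, 52/105).
Solving gives a_0 = 41/35, a_1 = 16/5, a_2 = -5/7, so
  g(x) = -5*x^2/7 + 16*x/5 + 41/35.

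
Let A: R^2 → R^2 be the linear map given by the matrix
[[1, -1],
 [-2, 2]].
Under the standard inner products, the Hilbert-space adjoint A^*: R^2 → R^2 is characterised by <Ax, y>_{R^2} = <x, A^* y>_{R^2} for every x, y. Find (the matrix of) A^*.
A^* = A^T =
[[1, -2],
 [-1, 2]]

For real matrices with standard dot products, the defining identity <Ax, y> = <x, A^* y> gives (Ax)^T y = x^T (A^*) y, i.e. x^T A^T y = x^T (A^*) y. Since this holds for all x, y, we must have A^* = A^T. Therefore
A^* =
[[1, -2],
 [-1, 2]].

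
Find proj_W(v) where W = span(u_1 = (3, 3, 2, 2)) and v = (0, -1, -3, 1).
proj_W(v) = (-21/26, -21/26, -7/13, -7/13)

Set up U = [u_1 | ... | u_1] ∈ R^(4×1). The projector onto W = col(U) is P = U (U^T U)^(-1) U^T.
Compute U^T U =
  [26],
and U^T v = (-7).
Solve U^T U · c = U^T v for the coefficients: c = (-7/26). The projection is proj_W(v) = U c.
Check: (v - proj_W(v)) · u_1 = 0  (should be 0).
Result: proj_W(v) = (-21/26, -21/26, -7/13, -7/13).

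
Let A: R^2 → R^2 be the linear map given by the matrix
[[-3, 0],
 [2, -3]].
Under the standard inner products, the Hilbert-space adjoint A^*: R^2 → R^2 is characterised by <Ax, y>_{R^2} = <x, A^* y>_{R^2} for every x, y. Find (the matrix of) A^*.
A^* = A^T =
[[-3, 2],
 [0, -3]]

For real matrices with standard dot products, the defining identity <Ax, y> = <x, A^* y> gives (Ax)^T y = x^T (A^*) y, i.e. x^T A^T y = x^T (A^*) y. Since this holds for all x, y, we must have A^* = A^T. Therefore
A^* =
[[-3, 2],
 [0, -3]].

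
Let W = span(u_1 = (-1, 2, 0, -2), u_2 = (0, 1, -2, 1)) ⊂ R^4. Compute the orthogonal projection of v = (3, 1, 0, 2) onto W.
proj_W(v) = (5/9, -11/18, -1, 29/18)

Set up U = [u_1 | ... | u_2] ∈ R^(4×2). The projector onto W = col(U) is P = U (U^T U)^(-1) U^T.
Compute U^T U =
  [9, 0]
  [0, 6],
and U^T v = (-5, 3).
Solve U^T U · c = U^T v for the coefficients: c = (-5/9, 1/2). The projection is proj_W(v) = U c.
Check: (v - proj_W(v)) · u_1 = 0  (should be 0).
Check: (v - proj_W(v)) · u_2 = 0  (should be 0).
Result: proj_W(v) = (5/9, -11/18, -1, 29/18).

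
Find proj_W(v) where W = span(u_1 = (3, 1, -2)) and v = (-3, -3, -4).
proj_W(v) = (-6/7, -2/7, 4/7)

Set up U = [u_1 | ... | u_1] ∈ R^(3×1). The projector onto W = col(U) is P = U (U^T U)^(-1) U^T.
Compute U^T U =
  [14],
and U^T v = (-4).
Solve U^T U · c = U^T v for the coefficients: c = (-2/7). The projection is proj_W(v) = U c.
Check: (v - proj_W(v)) · u_1 = 0  (should be 0).
Result: proj_W(v) = (-6/7, -2/7, 4/7).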